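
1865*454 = 846710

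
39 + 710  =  749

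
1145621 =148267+997354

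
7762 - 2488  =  5274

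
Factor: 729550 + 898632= 1628182 =2^1*31^1*26261^1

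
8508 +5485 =13993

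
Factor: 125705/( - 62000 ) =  -2^(-4)*5^ (-2 )*811^1=- 811/400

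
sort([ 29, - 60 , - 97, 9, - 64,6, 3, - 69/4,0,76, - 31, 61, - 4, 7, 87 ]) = [ - 97, - 64, - 60, - 31, - 69/4, - 4,0,  3 , 6 , 7,9, 29,  61 , 76,  87 ]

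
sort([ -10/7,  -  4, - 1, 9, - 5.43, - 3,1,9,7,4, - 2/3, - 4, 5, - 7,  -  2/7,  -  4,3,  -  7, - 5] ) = [ - 7,- 7,- 5.43,  -  5, - 4,  -  4, - 4, - 3,  -  10/7, - 1, - 2/3,-2/7,  1,  3,4,5,7,9, 9 ]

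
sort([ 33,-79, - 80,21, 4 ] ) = [ - 80,  -  79 , 4,21,33 ] 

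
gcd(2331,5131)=7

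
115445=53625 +61820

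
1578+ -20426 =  - 18848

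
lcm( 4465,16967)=84835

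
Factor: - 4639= -4639^1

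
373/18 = 20 +13/18 =20.72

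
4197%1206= 579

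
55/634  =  55/634= 0.09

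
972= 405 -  -567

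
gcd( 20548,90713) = 1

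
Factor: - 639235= - 5^1*173^1*739^1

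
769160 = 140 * 5494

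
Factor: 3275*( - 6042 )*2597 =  - 51388267350 = - 2^1*3^1*5^2*7^2*19^1 * 53^2*131^1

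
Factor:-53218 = -2^1*11^1*41^1 * 59^1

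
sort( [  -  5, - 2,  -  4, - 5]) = [ - 5, - 5,  -  4, - 2]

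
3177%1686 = 1491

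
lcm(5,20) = 20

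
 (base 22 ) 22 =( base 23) 20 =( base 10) 46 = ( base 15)31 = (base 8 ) 56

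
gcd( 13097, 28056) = 7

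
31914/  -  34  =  -939 + 6/17 = -  938.65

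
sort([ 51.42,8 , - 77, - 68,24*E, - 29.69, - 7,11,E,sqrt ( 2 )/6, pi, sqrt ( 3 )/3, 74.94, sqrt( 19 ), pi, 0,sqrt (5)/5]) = [ - 77, - 68, - 29.69,  -  7, 0,  sqrt (2 )/6,sqrt( 5 ) /5,sqrt ( 3 )/3,E , pi , pi , sqrt( 19), 8,11,51.42, 24*E,74.94 ] 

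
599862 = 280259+319603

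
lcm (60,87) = 1740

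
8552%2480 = 1112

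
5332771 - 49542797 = -44210026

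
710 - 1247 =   -  537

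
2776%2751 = 25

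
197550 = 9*21950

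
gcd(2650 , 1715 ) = 5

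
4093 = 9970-5877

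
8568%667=564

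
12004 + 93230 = 105234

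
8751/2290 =8751/2290= 3.82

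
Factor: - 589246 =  - 2^1*7^1*42089^1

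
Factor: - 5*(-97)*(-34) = -2^1*5^1 * 17^1*97^1 = - 16490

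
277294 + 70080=347374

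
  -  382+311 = -71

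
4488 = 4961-473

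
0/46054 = 0 = 0.00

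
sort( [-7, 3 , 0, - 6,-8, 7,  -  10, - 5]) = [ - 10,  -  8,  -  7,-6, - 5,0, 3, 7]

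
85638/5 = 85638/5 = 17127.60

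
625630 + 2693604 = 3319234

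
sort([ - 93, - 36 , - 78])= [ - 93, - 78, - 36]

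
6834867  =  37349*183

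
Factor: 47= 47^1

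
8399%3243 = 1913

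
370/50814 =185/25407 = 0.01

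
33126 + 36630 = 69756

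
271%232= 39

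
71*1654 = 117434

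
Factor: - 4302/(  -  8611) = 2^1*3^2*79^( - 1)*109^( - 1) * 239^1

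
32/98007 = 32/98007 =0.00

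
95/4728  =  95/4728 = 0.02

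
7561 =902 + 6659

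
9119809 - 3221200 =5898609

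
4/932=1/233 = 0.00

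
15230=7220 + 8010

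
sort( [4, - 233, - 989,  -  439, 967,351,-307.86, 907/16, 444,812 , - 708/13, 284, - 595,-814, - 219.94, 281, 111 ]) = [ - 989, - 814, - 595, - 439, - 307.86, - 233, - 219.94, - 708/13,  4, 907/16, 111, 281, 284, 351, 444, 812,967]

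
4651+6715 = 11366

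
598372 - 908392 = -310020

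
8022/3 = 2674= 2674.00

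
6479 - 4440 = 2039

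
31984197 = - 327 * ( - 97811)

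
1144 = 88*13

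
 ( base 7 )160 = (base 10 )91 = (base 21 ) 47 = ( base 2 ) 1011011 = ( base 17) 56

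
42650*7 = 298550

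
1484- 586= 898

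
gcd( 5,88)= 1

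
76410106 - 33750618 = 42659488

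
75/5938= 75/5938 = 0.01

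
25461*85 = 2164185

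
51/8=51/8 = 6.38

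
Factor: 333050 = 2^1*5^2 * 6661^1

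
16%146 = 16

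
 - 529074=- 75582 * 7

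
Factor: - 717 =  - 3^1*239^1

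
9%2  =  1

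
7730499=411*18809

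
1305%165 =150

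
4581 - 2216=2365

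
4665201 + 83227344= 87892545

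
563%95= 88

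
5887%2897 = 93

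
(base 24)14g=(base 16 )2b0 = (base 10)688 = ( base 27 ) PD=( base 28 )OG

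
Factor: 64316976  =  2^4 *3^1 *19^1 *109^1*647^1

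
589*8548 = 5034772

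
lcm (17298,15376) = 138384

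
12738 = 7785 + 4953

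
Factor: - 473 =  - 11^1*43^1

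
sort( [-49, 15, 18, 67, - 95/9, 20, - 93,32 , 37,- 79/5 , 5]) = [ - 93, - 49, - 79/5, - 95/9, 5, 15,18, 20 , 32, 37, 67 ] 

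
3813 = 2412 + 1401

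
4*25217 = 100868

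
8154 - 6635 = 1519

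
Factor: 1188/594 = 2 = 2^1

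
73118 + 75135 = 148253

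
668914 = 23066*29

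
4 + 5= 9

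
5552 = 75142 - 69590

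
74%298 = 74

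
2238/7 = 2238/7  =  319.71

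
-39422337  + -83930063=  - 123352400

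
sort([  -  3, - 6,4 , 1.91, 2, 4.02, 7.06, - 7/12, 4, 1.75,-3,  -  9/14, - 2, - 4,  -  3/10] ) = [  -  6,-4,-3,-3, - 2, - 9/14, - 7/12, - 3/10, 1.75 , 1.91,2, 4 , 4, 4.02, 7.06] 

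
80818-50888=29930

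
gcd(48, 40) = 8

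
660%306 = 48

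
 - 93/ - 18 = 5 + 1/6 = 5.17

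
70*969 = 67830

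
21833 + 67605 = 89438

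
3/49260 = 1/16420= 0.00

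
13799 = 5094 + 8705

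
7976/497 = 7976/497 = 16.05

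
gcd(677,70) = 1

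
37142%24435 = 12707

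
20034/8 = 10017/4  =  2504.25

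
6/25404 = 1/4234 = 0.00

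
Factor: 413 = 7^1* 59^1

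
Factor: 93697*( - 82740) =-7752489780 = - 2^2*3^1 * 5^1*7^1 *43^1*197^1*2179^1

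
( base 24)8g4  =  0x1384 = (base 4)1032010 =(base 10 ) 4996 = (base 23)9a5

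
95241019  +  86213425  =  181454444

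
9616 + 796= 10412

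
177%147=30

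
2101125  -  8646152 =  - 6545027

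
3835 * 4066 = 15593110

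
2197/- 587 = -2197/587 = -3.74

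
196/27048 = 1/138 = 0.01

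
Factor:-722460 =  - 2^2*3^1*5^1*12041^1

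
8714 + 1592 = 10306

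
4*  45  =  180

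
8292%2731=99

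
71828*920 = 66081760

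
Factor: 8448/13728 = 2^3*13^( - 1) = 8/13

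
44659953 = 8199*5447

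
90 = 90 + 0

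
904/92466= 452/46233 = 0.01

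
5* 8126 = 40630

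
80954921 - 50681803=30273118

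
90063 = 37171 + 52892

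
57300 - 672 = 56628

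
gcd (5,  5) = 5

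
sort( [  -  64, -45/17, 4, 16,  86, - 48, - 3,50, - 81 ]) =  [ - 81, - 64,-48, - 3,-45/17, 4, 16, 50, 86]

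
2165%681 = 122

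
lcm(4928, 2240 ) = 24640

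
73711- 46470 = 27241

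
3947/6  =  657 + 5/6=657.83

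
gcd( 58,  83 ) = 1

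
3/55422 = 1/18474= 0.00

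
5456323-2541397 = 2914926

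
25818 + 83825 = 109643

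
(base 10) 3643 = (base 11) 2812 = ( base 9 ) 4887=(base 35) 2Y3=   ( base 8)7073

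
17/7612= 17/7612 = 0.00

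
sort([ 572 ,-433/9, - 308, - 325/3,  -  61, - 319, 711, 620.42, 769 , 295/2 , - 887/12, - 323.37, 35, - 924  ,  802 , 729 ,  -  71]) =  [ - 924,  -  323.37,-319, - 308,  -  325/3, - 887/12, - 71 ,-61, - 433/9,35,  295/2, 572,620.42,  711,  729, 769,802 ] 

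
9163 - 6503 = 2660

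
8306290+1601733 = 9908023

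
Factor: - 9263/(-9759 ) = 3^( - 1) * 59^1*157^1*3253^( - 1) 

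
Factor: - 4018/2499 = - 2^1*3^( - 1 )*17^( - 1)*41^1 = -82/51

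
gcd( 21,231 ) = 21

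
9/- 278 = - 1 + 269/278 = - 0.03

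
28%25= 3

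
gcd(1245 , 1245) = 1245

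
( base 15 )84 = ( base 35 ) 3j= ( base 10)124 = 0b1111100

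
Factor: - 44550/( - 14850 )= 3^1 =3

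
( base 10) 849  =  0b1101010001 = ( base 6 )3533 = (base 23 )1dl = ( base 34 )OX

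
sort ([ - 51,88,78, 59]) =[ - 51,59, 78, 88]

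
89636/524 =171 + 8/131 =171.06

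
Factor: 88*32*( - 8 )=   -  2^11 * 11^1= - 22528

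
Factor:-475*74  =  -35150 = -2^1*5^2*19^1*37^1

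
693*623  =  431739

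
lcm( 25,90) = 450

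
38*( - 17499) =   -  664962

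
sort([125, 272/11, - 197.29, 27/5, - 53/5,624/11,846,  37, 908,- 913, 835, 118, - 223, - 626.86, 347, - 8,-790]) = [ - 913, - 790, - 626.86, - 223, - 197.29, - 53/5, - 8, 27/5, 272/11, 37, 624/11,  118,125,347, 835 , 846, 908]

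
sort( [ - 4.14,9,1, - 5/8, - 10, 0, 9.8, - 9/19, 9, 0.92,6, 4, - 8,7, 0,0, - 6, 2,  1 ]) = [ - 10, - 8, - 6, - 4.14,  -  5/8, - 9/19, 0, 0, 0,0.92, 1, 1,2, 4,6, 7,9,9, 9.8]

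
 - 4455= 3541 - 7996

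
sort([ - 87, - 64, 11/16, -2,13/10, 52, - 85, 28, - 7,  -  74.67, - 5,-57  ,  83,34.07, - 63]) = [ - 87, - 85, - 74.67,-64, - 63, - 57, - 7, - 5, - 2,11/16, 13/10,28,34.07, 52,83] 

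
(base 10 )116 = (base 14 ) 84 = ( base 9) 138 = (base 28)44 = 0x74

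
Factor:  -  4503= -3^1 * 19^1*79^1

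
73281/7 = 73281/7 = 10468.71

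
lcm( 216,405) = 3240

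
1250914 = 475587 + 775327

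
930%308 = 6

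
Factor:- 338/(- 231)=2^1*3^( - 1 )  *7^( - 1 )*11^(-1 )*13^2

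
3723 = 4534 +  - 811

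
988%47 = 1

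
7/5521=7/5521 = 0.00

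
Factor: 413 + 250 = 663  =  3^1*13^1*17^1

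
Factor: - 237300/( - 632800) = 3/8= 2^ (  -  3)*3^1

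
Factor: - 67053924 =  - 2^2 * 3^2*7^1 * 23^2*503^1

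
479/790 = 479/790 =0.61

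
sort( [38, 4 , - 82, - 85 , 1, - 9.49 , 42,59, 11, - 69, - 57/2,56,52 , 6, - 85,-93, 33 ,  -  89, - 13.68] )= [-93, - 89 , - 85, - 85, - 82, - 69, - 57/2, - 13.68, - 9.49, 1,  4, 6, 11,  33,38,42, 52, 56,59 ] 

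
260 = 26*10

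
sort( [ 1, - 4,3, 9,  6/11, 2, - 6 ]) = [ - 6, - 4,6/11, 1, 2, 3,  9]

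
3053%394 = 295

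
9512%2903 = 803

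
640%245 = 150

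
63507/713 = 63507/713 = 89.07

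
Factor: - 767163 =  - 3^1*19^1*43^1*313^1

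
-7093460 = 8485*(-836)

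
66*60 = 3960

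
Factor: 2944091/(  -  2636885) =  - 5^( - 1)*149^1*19759^1 * 527377^( - 1) 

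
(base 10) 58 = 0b111010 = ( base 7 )112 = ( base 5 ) 213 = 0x3A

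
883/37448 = 883/37448 = 0.02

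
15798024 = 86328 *183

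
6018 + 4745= 10763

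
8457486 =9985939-1528453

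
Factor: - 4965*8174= - 2^1*3^1*5^1*61^1*67^1*331^1 = -40583910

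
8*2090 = 16720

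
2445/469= 5+100/469  =  5.21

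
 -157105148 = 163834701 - 320939849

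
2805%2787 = 18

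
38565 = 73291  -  34726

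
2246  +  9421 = 11667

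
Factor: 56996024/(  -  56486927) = -2^3*7^ ( - 1)*23^1*157^1*1973^1 * 8069561^ ( - 1) 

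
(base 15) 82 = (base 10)122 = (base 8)172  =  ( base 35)3H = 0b1111010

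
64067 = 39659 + 24408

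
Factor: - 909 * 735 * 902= - 602639730 = - 2^1*3^3 * 5^1 * 7^2 * 11^1*41^1*101^1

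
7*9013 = 63091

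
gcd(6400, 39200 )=800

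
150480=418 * 360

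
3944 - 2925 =1019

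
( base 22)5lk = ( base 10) 2902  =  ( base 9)3874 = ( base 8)5526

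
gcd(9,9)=9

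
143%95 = 48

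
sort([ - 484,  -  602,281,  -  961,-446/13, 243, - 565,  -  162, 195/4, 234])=[  -  961 , - 602 ,  -  565, - 484,  -  162, - 446/13 , 195/4, 234, 243, 281]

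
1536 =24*64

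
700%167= 32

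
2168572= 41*52892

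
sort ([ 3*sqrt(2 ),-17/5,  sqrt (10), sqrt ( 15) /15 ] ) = [-17/5,sqrt( 15) /15,sqrt (10),3*sqrt( 2) ] 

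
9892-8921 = 971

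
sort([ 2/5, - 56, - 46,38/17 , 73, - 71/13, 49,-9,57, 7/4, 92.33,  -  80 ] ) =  [ - 80,  -  56, - 46, -9, - 71/13, 2/5,  7/4, 38/17,49, 57,73,  92.33] 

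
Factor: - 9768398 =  - 2^1 * 113^1*43223^1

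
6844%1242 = 634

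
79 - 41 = 38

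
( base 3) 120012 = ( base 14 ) 214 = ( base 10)410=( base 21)jb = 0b110011010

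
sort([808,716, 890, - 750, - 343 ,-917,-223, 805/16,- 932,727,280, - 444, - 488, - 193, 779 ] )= [  -  932, - 917, - 750 ,-488, - 444, - 343, - 223, - 193,805/16,  280,716 , 727, 779,  808, 890 ] 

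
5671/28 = 5671/28  =  202.54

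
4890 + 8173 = 13063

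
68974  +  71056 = 140030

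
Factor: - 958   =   - 2^1*479^1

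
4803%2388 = 27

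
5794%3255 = 2539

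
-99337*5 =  - 496685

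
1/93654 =1/93654 = 0.00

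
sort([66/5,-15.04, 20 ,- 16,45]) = [  -  16, - 15.04,66/5,20, 45 ]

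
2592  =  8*324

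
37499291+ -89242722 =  - 51743431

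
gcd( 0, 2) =2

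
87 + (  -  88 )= - 1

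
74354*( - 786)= - 58442244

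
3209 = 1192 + 2017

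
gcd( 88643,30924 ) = 1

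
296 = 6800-6504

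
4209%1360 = 129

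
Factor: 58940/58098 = 70/69 =2^1 * 3^( - 1 )*5^1*7^1*23^( - 1) 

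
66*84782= 5595612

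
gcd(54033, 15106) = 581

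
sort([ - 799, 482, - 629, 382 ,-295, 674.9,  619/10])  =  [ - 799, - 629, - 295 , 619/10  ,  382,  482 , 674.9]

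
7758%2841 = 2076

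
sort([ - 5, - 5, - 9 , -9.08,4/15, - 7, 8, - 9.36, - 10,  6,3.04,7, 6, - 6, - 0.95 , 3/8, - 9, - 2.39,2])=[ - 10, - 9.36, - 9.08, - 9, - 9, - 7, - 6, - 5,  -  5, - 2.39, - 0.95, 4/15,3/8, 2 , 3.04, 6,6,  7, 8]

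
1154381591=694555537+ 459826054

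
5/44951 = 5/44951 = 0.00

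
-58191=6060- 64251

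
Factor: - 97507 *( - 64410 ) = 6280425870 = 2^1*3^1 * 5^1 * 19^1*113^1*281^1 * 347^1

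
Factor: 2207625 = 3^1*5^3*7^1 * 29^2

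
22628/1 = 22628 = 22628.00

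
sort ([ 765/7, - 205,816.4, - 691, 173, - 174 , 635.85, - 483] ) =[ - 691, - 483,-205, - 174,765/7,  173,635.85,816.4 ]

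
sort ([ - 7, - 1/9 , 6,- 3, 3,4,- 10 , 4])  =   [-10, - 7, - 3, - 1/9, 3, 4,4,6]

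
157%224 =157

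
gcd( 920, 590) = 10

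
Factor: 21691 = 109^1  *  199^1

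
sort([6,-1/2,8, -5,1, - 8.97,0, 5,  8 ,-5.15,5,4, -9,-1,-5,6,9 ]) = [ - 9 , - 8.97, - 5.15,-5,-5, - 1,-1/2, 0,1,4,5,5, 6,6, 8, 8, 9]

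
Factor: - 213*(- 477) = 101601= 3^3*53^1 * 71^1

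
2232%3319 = 2232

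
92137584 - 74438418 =17699166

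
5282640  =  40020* 132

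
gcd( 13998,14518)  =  2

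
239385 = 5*47877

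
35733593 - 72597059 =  - 36863466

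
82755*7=579285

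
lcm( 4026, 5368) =16104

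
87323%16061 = 7018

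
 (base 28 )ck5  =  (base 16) 26F5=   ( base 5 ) 304343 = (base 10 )9973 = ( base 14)38C5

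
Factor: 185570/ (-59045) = -22/7=-2^1*7^ ( - 1)*11^1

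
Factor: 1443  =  3^1*13^1*37^1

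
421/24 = 421/24 = 17.54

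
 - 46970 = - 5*9394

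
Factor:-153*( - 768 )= 2^8 *3^3*17^1 = 117504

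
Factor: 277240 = 2^3 * 5^1*29^1 * 239^1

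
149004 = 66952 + 82052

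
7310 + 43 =7353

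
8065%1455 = 790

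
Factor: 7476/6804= 89/81 = 3^( - 4 )*89^1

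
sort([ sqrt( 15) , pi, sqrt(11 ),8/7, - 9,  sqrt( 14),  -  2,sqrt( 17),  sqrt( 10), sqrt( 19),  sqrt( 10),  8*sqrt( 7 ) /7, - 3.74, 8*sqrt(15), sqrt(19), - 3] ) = [ - 9, - 3.74, - 3, - 2,8/7,  8 * sqrt(7)/7,pi,  sqrt( 10), sqrt( 10), sqrt(11 ), sqrt( 14) , sqrt( 15),sqrt(17 ),  sqrt(19),  sqrt( 19),  8*sqrt( 15)]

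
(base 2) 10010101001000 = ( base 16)2548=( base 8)22510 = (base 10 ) 9544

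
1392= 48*29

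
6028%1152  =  268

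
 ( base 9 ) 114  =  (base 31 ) 31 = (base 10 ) 94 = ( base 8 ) 136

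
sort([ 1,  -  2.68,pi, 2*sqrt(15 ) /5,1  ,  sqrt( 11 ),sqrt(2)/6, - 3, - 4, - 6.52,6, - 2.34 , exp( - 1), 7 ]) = [-6.52 ,  -  4, - 3,-2.68, - 2.34, sqrt( 2)/6,exp(-1 ),1,1,2*sqrt( 15 ) /5, pi,sqrt( 11),6,7 ] 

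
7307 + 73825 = 81132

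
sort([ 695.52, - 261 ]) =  [  -  261,695.52] 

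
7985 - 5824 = 2161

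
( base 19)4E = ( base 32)2Q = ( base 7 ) 156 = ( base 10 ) 90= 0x5A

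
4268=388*11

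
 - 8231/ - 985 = 8231/985  =  8.36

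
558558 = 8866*63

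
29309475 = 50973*575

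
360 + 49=409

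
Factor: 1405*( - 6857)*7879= - 5^1*281^1*  6857^1*7879^1 = - 75906955715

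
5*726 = 3630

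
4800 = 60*80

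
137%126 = 11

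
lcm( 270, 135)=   270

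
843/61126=843/61126=0.01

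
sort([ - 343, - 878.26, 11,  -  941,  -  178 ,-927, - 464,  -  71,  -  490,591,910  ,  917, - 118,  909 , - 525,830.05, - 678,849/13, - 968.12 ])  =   [ - 968.12, - 941 , - 927, - 878.26, - 678, - 525, - 490, - 464, - 343,- 178 , - 118, - 71,11,  849/13, 591 , 830.05,909 , 910,917 ]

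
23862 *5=119310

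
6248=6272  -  24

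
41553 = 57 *729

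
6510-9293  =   - 2783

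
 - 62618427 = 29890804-92509231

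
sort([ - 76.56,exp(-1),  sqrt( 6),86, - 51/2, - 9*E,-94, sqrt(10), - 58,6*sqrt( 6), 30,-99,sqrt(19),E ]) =[ - 99, - 94,-76.56,-58,-51/2,-9*E,exp(-1 ),  sqrt(6 ), E,sqrt(10 ),sqrt(19),6 * sqrt(6 ), 30,86]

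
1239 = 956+283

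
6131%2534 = 1063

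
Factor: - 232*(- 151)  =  35032 = 2^3 * 29^1*151^1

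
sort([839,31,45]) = [31,45, 839]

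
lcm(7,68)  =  476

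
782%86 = 8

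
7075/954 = 7+397/954  =  7.42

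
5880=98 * 60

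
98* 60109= 5890682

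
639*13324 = 8514036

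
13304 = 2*6652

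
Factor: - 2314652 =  - 2^2*17^1*34039^1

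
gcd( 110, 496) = 2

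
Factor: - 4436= - 2^2*1109^1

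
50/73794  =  25/36897 = 0.00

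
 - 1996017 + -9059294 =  - 11055311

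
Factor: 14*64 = 896= 2^7*7^1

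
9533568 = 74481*128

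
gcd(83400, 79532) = 4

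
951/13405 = 951/13405 = 0.07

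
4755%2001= 753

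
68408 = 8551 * 8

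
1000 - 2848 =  - 1848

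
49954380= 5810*8598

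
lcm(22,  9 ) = 198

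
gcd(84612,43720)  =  4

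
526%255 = 16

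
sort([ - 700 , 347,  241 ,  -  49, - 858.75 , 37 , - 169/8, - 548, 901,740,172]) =[ - 858.75, - 700, -548, - 49 , - 169/8,37,  172,  241, 347, 740, 901]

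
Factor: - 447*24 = -2^3*3^2*149^1 = - 10728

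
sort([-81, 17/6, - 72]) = [-81, - 72,  17/6]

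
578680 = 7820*74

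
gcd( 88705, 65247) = 1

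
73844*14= 1033816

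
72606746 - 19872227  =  52734519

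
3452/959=3+575/959  =  3.60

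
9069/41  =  221 + 8/41 = 221.20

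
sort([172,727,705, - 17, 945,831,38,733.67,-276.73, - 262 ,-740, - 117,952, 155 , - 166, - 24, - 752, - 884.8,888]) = [ -884.8, - 752, - 740, - 276.73, - 262, - 166, - 117, - 24,-17,38 , 155,172,705 , 727, 733.67, 831, 888,945, 952]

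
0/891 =0=0.00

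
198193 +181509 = 379702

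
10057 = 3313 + 6744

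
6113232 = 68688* 89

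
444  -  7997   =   - 7553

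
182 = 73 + 109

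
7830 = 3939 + 3891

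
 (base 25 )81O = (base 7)20502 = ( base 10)5049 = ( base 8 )11671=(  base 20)cc9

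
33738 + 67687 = 101425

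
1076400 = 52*20700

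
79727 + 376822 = 456549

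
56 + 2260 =2316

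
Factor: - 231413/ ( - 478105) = 5^( - 1)*7^1*13^1*2543^1 *95621^(-1)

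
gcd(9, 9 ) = 9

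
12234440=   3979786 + 8254654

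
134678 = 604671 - 469993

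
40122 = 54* 743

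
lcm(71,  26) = 1846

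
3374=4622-1248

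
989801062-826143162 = 163657900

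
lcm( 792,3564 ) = 7128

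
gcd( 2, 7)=1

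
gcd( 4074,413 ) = 7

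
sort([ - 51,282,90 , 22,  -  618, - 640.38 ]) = [ - 640.38, - 618 , - 51, 22 , 90, 282 ]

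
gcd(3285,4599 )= 657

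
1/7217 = 1/7217  =  0.00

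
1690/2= 845 = 845.00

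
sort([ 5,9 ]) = [ 5,9]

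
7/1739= 7/1739  =  0.00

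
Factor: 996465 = 3^1 *5^1*66431^1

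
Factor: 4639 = 4639^1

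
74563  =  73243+1320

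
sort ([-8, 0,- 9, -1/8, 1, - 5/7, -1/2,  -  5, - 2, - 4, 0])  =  [ - 9, - 8, - 5, - 4,- 2,  -  5/7, - 1/2, - 1/8, 0,0, 1]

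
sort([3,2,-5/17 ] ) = [ - 5/17 , 2,3] 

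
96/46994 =48/23497 = 0.00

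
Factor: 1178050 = 2^1*5^2*23561^1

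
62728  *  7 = 439096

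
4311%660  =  351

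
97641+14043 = 111684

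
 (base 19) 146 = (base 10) 443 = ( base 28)FN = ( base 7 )1202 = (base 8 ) 673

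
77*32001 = 2464077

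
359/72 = 4 + 71/72 = 4.99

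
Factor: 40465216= 2^6 * 11^1*229^1*251^1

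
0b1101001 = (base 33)36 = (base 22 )4h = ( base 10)105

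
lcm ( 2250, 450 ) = 2250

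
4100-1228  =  2872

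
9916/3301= 9916/3301  =  3.00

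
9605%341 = 57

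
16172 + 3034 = 19206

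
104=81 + 23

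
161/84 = 23/12=1.92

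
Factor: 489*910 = 2^1*3^1*5^1*7^1*13^1 * 163^1 = 444990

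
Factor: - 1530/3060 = - 1/2 = - 2^( - 1 ) 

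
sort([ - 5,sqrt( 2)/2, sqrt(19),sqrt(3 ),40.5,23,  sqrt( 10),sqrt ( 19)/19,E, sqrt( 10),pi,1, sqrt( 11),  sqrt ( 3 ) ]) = [ - 5, sqrt(19)/19,sqrt ( 2)/2,1,  sqrt(3),sqrt ( 3 ), E,pi, sqrt(10), sqrt( 10 ),sqrt ( 11 ),sqrt ( 19 ),23, 40.5]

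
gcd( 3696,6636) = 84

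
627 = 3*209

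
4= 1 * 4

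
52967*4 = 211868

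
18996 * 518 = 9839928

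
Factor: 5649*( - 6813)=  - 3^3*7^1*269^1 *757^1 = -38486637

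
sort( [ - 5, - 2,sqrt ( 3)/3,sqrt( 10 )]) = [ - 5,-2,sqrt(3)/3,sqrt(10)] 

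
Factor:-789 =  - 3^1 *263^1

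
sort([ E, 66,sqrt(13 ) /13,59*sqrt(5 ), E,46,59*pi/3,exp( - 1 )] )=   [ sqrt(13 )/13, exp(  -  1 ),E, E,46,59*pi/3,66,59*sqrt( 5)] 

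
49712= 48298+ 1414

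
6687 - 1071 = 5616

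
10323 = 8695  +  1628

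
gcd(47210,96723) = 1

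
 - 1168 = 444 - 1612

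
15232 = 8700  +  6532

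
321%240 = 81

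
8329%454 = 157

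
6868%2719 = 1430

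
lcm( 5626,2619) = 151902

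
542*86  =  46612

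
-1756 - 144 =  - 1900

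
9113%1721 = 508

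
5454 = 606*9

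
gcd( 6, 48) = 6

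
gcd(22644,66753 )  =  9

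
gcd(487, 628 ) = 1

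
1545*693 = 1070685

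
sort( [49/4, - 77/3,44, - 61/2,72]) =[ - 61/2, - 77/3, 49/4,44,72]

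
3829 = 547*7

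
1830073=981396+848677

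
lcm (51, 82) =4182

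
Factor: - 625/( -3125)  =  5^( - 1 ) = 1/5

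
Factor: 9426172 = 2^2*7^1*336649^1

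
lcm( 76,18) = 684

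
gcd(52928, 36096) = 64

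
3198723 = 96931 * 33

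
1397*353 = 493141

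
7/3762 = 7/3762 = 0.00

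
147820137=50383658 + 97436479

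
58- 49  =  9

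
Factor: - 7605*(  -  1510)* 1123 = 2^1 *3^2 * 5^2*13^2*151^1*1123^1 = 12896026650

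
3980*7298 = 29046040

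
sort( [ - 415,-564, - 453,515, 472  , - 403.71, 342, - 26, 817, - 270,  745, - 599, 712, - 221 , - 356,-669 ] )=[ - 669, - 599, - 564, - 453, - 415, - 403.71 ,  -  356, - 270, - 221, - 26,342,  472, 515, 712, 745, 817 ]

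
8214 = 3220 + 4994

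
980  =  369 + 611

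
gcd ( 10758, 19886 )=326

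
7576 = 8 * 947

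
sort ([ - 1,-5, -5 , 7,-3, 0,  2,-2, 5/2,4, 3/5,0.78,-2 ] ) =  [ - 5, - 5,-3, - 2,-2,-1, 0,3/5 , 0.78, 2,5/2,  4,  7]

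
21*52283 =1097943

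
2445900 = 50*48918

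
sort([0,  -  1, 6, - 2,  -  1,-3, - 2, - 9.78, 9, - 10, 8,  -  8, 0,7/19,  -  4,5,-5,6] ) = [ -10 ,  -  9.78,  -  8, - 5, - 4, - 3,  -  2, - 2,- 1,-1, 0, 0,7/19,  5, 6,6, 8,9] 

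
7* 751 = 5257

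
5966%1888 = 302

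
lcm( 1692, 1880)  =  16920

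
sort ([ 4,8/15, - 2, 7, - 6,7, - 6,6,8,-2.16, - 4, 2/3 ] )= [  -  6, - 6, - 4, - 2.16, - 2, 8/15,2/3,4,6,7,7, 8 ]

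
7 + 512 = 519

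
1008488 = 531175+477313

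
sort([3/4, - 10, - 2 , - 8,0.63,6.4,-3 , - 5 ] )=[ - 10, - 8,- 5 ,-3, - 2,0.63 , 3/4 , 6.4]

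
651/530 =651/530 = 1.23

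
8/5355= 8/5355 = 0.00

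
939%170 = 89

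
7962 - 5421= 2541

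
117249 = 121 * 969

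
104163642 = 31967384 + 72196258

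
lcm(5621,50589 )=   50589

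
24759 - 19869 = 4890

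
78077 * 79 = 6168083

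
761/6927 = 761/6927 = 0.11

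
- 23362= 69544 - 92906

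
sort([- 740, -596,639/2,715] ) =[ - 740, - 596, 639/2,715]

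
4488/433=4488/433 =10.36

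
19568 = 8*2446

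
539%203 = 133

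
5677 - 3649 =2028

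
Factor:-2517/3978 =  - 839/1326 = - 2^(-1) * 3^(-1)*13^( - 1)*17^( - 1 )*839^1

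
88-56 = 32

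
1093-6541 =-5448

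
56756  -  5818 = 50938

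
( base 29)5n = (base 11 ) 143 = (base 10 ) 168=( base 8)250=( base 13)cc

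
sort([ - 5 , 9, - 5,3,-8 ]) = [ - 8 ,  -  5,  -  5, 3 , 9 ] 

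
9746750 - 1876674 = 7870076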